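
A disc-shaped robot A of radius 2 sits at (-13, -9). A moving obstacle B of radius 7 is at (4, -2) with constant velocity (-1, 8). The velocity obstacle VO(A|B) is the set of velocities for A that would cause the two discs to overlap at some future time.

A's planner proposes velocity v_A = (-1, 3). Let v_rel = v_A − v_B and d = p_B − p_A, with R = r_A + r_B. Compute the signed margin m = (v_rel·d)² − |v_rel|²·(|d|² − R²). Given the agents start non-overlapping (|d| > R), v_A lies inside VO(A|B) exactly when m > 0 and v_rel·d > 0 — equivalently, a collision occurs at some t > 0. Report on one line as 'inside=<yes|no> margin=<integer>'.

d = (17, 7),  |d|² = 338;  R = 2+7 = 9,  c = 338−9² = 257
v_rel = (0, -5),  |v_rel|² = 25;  v_rel·d = (0)·(17) + (-5)·(7) = -35
25·t² + 70·t + 257 = 0  ⇒  m = (-35)² − 25·257 = -5200
m = -5200 < 0,  v_rel·d = -35 < 0  ⇒  outside

inside=no margin=-5200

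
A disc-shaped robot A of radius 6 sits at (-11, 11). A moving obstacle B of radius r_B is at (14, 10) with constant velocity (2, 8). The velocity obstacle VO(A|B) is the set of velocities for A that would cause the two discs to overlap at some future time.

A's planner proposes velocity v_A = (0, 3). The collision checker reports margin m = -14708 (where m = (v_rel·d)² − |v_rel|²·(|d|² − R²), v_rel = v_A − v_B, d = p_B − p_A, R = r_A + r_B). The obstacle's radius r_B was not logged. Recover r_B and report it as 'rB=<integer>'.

m = -14708
d = (25, -1);  v_rel = (-2, -5),  |v_rel|² = 29
v_rel×d = (-2)·(-1) − (-5)·(25) = 127
since m = R²·29 − 127²:  R² = (16129 + -14708) / 29 = 49
R = √49 = 7  ⇒  r_B = 7 − 6 = 1

rB=1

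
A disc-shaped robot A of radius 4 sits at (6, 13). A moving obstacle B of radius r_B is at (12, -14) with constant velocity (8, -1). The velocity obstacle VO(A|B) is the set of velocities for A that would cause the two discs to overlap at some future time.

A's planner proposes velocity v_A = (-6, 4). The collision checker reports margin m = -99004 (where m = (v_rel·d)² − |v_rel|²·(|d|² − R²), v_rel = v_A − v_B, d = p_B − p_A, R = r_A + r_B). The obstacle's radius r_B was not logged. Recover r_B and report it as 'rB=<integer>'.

m = -99004
d = (6, -27);  v_rel = (-14, 5),  |v_rel|² = 221
v_rel×d = (-14)·(-27) − (5)·(6) = 348
since m = R²·221 − 348²:  R² = (121104 + -99004) / 221 = 100
R = √100 = 10  ⇒  r_B = 10 − 4 = 6

rB=6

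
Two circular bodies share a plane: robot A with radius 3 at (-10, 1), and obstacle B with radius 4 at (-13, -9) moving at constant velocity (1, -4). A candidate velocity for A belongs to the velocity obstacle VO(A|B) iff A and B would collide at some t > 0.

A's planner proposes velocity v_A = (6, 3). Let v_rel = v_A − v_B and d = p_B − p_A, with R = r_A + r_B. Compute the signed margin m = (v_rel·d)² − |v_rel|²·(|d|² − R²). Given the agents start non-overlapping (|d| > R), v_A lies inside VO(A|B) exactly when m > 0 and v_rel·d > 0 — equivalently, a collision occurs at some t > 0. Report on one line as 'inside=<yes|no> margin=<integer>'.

d = (-3, -10),  |d|² = 109;  R = 3+4 = 7,  c = 109−7² = 60
v_rel = (5, 7),  |v_rel|² = 74;  v_rel·d = (5)·(-3) + (7)·(-10) = -85
74·t² + 170·t + 60 = 0  ⇒  m = (-85)² − 74·60 = 2785
m = 2785 > 0,  v_rel·d = -85 < 0  ⇒  outside

inside=no margin=2785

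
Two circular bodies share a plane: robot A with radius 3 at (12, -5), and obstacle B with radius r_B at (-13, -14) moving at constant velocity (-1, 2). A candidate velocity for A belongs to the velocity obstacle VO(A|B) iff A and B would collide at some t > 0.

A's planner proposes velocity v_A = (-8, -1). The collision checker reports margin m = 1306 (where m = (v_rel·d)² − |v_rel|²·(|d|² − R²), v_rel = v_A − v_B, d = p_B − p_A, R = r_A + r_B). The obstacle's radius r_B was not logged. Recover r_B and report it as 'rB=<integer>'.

m = 1306
d = (-25, -9);  v_rel = (-7, -3),  |v_rel|² = 58
v_rel×d = (-7)·(-9) − (-3)·(-25) = -12
since m = R²·58 − (-12)²:  R² = (144 + 1306) / 58 = 25
R = √25 = 5  ⇒  r_B = 5 − 3 = 2

rB=2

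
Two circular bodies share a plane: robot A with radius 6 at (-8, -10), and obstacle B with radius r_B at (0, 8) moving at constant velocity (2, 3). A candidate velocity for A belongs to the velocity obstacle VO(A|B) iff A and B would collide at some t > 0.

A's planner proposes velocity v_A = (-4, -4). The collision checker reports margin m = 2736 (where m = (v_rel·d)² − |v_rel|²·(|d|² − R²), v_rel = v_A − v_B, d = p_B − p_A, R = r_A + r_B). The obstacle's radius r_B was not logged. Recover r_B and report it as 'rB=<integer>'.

m = 2736
d = (8, 18);  v_rel = (-6, -7),  |v_rel|² = 85
v_rel×d = (-6)·(18) − (-7)·(8) = -52
since m = R²·85 − (-52)²:  R² = (2704 + 2736) / 85 = 64
R = √64 = 8  ⇒  r_B = 8 − 6 = 2

rB=2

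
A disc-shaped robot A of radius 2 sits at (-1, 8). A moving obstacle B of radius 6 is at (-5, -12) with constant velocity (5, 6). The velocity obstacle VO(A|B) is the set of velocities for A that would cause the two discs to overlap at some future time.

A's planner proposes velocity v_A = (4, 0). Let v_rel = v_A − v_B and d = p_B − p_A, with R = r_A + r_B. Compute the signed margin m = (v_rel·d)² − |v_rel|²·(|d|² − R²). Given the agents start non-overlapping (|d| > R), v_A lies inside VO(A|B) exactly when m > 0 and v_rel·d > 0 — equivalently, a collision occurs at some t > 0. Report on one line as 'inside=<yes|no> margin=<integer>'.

d = (-4, -20),  |d|² = 416;  R = 2+6 = 8,  c = 416−8² = 352
v_rel = (-1, -6),  |v_rel|² = 37;  v_rel·d = (-1)·(-4) + (-6)·(-20) = 124
37·t² − 248·t + 352 = 0  ⇒  m = 124² − 37·352 = 2352
m = 2352 > 0,  v_rel·d = 124 > 0  ⇒  inside

inside=yes margin=2352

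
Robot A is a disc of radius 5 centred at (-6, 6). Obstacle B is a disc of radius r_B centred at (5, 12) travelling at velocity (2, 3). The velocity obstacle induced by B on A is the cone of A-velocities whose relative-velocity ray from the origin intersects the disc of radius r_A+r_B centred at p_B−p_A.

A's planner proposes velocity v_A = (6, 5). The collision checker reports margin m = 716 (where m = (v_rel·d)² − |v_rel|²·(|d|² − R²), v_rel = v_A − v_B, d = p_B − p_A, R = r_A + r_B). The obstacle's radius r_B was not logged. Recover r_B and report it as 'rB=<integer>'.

m = 716
d = (11, 6);  v_rel = (4, 2),  |v_rel|² = 20
v_rel×d = (4)·(6) − (2)·(11) = 2
since m = R²·20 − 2²:  R² = (4 + 716) / 20 = 36
R = √36 = 6  ⇒  r_B = 6 − 5 = 1

rB=1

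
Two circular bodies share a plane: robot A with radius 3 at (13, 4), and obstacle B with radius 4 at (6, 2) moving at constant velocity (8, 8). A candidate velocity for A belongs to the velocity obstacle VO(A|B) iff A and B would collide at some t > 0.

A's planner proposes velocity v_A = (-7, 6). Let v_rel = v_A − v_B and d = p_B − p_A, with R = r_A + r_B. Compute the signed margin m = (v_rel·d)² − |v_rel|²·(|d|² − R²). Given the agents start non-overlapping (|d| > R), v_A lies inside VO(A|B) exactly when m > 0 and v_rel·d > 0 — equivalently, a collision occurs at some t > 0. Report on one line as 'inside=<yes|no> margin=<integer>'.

d = (-7, -2),  |d|² = 53;  R = 3+4 = 7,  c = 53−7² = 4
v_rel = (-15, -2),  |v_rel|² = 229;  v_rel·d = (-15)·(-7) + (-2)·(-2) = 109
229·t² − 218·t + 4 = 0  ⇒  m = 109² − 229·4 = 10965
m = 10965 > 0,  v_rel·d = 109 > 0  ⇒  inside

inside=yes margin=10965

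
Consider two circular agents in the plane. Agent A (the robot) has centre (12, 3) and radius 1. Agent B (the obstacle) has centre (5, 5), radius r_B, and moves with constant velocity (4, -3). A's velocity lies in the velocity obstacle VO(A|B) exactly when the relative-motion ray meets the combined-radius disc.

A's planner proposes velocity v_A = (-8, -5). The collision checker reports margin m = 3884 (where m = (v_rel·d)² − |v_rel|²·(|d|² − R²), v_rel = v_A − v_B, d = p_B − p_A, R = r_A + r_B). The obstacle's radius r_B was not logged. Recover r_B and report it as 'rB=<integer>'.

m = 3884
d = (-7, 2);  v_rel = (-12, -2),  |v_rel|² = 148
v_rel×d = (-12)·(2) − (-2)·(-7) = -38
since m = R²·148 − (-38)²:  R² = (1444 + 3884) / 148 = 36
R = √36 = 6  ⇒  r_B = 6 − 1 = 5

rB=5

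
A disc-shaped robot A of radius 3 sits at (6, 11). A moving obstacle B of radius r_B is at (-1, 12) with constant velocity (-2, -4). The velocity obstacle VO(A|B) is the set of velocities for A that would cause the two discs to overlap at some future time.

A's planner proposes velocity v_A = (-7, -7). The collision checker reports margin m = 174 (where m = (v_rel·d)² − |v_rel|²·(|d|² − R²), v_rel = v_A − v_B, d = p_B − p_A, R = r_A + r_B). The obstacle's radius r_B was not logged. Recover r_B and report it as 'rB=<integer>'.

m = 174
d = (-7, 1);  v_rel = (-5, -3),  |v_rel|² = 34
v_rel×d = (-5)·(1) − (-3)·(-7) = -26
since m = R²·34 − (-26)²:  R² = (676 + 174) / 34 = 25
R = √25 = 5  ⇒  r_B = 5 − 3 = 2

rB=2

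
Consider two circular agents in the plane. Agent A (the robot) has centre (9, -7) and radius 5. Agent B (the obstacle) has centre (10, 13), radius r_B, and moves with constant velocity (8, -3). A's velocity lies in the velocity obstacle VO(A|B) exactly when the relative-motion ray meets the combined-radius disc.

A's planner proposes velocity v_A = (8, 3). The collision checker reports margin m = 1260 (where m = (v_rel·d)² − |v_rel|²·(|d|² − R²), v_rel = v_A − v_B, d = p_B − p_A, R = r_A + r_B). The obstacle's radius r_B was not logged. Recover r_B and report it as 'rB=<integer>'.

m = 1260
d = (1, 20);  v_rel = (0, 6),  |v_rel|² = 36
v_rel×d = (0)·(20) − (6)·(1) = -6
since m = R²·36 − (-6)²:  R² = (36 + 1260) / 36 = 36
R = √36 = 6  ⇒  r_B = 6 − 5 = 1

rB=1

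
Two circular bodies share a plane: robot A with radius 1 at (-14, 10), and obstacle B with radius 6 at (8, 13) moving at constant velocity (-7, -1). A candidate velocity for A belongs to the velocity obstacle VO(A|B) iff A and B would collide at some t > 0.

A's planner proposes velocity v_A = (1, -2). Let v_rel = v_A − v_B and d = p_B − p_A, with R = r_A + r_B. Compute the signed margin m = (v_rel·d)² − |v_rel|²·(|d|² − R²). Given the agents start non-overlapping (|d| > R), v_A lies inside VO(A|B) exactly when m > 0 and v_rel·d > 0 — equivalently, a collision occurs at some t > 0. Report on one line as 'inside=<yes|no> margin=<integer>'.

d = (22, 3),  |d|² = 493;  R = 1+6 = 7,  c = 493−7² = 444
v_rel = (8, -1),  |v_rel|² = 65;  v_rel·d = (8)·(22) + (-1)·(3) = 173
65·t² − 346·t + 444 = 0  ⇒  m = 173² − 65·444 = 1069
m = 1069 > 0,  v_rel·d = 173 > 0  ⇒  inside

inside=yes margin=1069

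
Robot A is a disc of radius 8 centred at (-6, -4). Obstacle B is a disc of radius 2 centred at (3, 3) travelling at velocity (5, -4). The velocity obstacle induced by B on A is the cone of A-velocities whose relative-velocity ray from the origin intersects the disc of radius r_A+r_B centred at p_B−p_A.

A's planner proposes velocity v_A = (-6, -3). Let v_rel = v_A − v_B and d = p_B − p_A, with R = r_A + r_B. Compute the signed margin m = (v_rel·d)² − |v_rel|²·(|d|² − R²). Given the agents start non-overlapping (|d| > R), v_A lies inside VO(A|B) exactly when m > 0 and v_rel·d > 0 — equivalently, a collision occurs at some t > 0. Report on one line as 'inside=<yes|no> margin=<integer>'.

d = (9, 7),  |d|² = 130;  R = 8+2 = 10,  c = 130−10² = 30
v_rel = (-11, 1),  |v_rel|² = 122;  v_rel·d = (-11)·(9) + (1)·(7) = -92
122·t² + 184·t + 30 = 0  ⇒  m = (-92)² − 122·30 = 4804
m = 4804 > 0,  v_rel·d = -92 < 0  ⇒  outside

inside=no margin=4804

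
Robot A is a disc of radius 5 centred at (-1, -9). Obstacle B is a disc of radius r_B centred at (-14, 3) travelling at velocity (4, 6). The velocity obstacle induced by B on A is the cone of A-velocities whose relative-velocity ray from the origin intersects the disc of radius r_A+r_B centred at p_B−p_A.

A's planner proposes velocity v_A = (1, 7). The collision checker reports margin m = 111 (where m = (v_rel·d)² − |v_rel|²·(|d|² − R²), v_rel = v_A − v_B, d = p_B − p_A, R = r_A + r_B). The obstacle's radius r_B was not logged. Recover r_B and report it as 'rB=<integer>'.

m = 111
d = (-13, 12);  v_rel = (-3, 1),  |v_rel|² = 10
v_rel×d = (-3)·(12) − (1)·(-13) = -23
since m = R²·10 − (-23)²:  R² = (529 + 111) / 10 = 64
R = √64 = 8  ⇒  r_B = 8 − 5 = 3

rB=3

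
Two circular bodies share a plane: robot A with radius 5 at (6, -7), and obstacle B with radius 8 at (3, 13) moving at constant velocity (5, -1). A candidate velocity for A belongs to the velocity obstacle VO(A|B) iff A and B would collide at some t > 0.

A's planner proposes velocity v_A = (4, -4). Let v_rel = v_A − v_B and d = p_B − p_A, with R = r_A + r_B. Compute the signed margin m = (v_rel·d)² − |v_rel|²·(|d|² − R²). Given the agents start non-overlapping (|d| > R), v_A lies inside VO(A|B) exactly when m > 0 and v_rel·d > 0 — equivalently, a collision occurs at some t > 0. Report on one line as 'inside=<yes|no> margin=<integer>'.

d = (-3, 20),  |d|² = 409;  R = 5+8 = 13,  c = 409−13² = 240
v_rel = (-1, -3),  |v_rel|² = 10;  v_rel·d = (-1)·(-3) + (-3)·(20) = -57
10·t² + 114·t + 240 = 0  ⇒  m = (-57)² − 10·240 = 849
m = 849 > 0,  v_rel·d = -57 < 0  ⇒  outside

inside=no margin=849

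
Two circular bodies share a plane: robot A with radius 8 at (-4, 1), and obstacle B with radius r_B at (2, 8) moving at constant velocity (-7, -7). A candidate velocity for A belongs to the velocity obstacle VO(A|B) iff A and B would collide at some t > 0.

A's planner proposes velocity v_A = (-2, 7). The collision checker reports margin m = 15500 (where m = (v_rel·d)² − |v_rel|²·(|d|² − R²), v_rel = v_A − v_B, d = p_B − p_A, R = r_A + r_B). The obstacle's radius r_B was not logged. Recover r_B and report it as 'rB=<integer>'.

m = 15500
d = (6, 7);  v_rel = (5, 14),  |v_rel|² = 221
v_rel×d = (5)·(7) − (14)·(6) = -49
since m = R²·221 − (-49)²:  R² = (2401 + 15500) / 221 = 81
R = √81 = 9  ⇒  r_B = 9 − 8 = 1

rB=1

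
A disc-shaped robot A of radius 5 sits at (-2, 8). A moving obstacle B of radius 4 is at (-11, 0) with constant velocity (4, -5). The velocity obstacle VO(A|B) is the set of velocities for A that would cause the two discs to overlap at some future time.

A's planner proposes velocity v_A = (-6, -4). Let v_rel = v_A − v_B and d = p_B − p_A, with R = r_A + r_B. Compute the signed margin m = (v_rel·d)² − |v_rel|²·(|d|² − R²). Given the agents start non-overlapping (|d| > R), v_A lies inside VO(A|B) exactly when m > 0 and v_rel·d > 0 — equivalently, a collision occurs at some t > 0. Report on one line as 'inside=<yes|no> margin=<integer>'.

d = (-9, -8),  |d|² = 145;  R = 5+4 = 9,  c = 145−9² = 64
v_rel = (-10, 1),  |v_rel|² = 101;  v_rel·d = (-10)·(-9) + (1)·(-8) = 82
101·t² − 164·t + 64 = 0  ⇒  m = 82² − 101·64 = 260
m = 260 > 0,  v_rel·d = 82 > 0  ⇒  inside

inside=yes margin=260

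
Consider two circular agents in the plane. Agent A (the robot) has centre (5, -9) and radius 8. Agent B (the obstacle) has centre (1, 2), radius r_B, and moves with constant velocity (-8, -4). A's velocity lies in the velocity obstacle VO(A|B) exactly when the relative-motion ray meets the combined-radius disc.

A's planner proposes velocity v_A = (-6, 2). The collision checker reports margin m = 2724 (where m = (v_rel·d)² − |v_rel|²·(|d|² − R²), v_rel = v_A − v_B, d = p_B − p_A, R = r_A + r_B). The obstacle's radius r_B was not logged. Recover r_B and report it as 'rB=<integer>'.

m = 2724
d = (-4, 11);  v_rel = (2, 6),  |v_rel|² = 40
v_rel×d = (2)·(11) − (6)·(-4) = 46
since m = R²·40 − 46²:  R² = (2116 + 2724) / 40 = 121
R = √121 = 11  ⇒  r_B = 11 − 8 = 3

rB=3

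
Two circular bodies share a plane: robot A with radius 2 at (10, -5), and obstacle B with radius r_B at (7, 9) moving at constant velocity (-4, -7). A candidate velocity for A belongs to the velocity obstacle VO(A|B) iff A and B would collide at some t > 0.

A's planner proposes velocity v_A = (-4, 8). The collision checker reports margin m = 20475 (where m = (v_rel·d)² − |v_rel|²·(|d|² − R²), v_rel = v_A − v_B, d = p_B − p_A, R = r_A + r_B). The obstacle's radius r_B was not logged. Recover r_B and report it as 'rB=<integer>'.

m = 20475
d = (-3, 14);  v_rel = (0, 15),  |v_rel|² = 225
v_rel×d = (0)·(14) − (15)·(-3) = 45
since m = R²·225 − 45²:  R² = (2025 + 20475) / 225 = 100
R = √100 = 10  ⇒  r_B = 10 − 2 = 8

rB=8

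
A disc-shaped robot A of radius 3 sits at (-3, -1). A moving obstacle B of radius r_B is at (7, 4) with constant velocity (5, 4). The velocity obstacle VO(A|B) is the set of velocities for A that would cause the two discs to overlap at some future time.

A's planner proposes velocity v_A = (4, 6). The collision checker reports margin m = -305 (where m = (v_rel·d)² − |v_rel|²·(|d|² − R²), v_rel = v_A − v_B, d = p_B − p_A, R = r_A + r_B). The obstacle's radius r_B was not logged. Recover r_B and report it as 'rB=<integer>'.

m = -305
d = (10, 5);  v_rel = (-1, 2),  |v_rel|² = 5
v_rel×d = (-1)·(5) − (2)·(10) = -25
since m = R²·5 − (-25)²:  R² = (625 + -305) / 5 = 64
R = √64 = 8  ⇒  r_B = 8 − 3 = 5

rB=5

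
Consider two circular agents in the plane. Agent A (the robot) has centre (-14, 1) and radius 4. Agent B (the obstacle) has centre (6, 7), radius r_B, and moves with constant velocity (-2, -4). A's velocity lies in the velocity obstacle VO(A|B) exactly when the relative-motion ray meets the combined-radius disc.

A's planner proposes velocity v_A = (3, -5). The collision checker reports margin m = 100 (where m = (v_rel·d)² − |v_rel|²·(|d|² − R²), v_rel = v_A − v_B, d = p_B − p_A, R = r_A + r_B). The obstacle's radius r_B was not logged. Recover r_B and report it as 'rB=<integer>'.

m = 100
d = (20, 6);  v_rel = (5, -1),  |v_rel|² = 26
v_rel×d = (5)·(6) − (-1)·(20) = 50
since m = R²·26 − 50²:  R² = (2500 + 100) / 26 = 100
R = √100 = 10  ⇒  r_B = 10 − 4 = 6

rB=6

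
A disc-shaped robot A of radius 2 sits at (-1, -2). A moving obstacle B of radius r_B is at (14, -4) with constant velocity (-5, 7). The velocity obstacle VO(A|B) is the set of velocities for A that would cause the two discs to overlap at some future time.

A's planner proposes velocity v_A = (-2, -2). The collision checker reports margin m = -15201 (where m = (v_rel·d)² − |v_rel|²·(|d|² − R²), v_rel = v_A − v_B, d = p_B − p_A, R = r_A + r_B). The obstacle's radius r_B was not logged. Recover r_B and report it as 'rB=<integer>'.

m = -15201
d = (15, -2);  v_rel = (3, -9),  |v_rel|² = 90
v_rel×d = (3)·(-2) − (-9)·(15) = 129
since m = R²·90 − 129²:  R² = (16641 + -15201) / 90 = 16
R = √16 = 4  ⇒  r_B = 4 − 2 = 2

rB=2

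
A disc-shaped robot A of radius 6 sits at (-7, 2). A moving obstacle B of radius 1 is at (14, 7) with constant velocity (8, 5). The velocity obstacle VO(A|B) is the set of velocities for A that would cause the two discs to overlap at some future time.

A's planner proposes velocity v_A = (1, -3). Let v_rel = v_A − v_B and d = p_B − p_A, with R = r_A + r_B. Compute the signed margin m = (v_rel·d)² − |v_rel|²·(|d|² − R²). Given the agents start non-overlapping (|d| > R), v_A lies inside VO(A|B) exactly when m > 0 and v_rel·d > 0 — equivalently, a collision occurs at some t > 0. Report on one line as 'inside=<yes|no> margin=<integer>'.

d = (21, 5),  |d|² = 466;  R = 6+1 = 7,  c = 466−7² = 417
v_rel = (-7, -8),  |v_rel|² = 113;  v_rel·d = (-7)·(21) + (-8)·(5) = -187
113·t² + 374·t + 417 = 0  ⇒  m = (-187)² − 113·417 = -12152
m = -12152 < 0,  v_rel·d = -187 < 0  ⇒  outside

inside=no margin=-12152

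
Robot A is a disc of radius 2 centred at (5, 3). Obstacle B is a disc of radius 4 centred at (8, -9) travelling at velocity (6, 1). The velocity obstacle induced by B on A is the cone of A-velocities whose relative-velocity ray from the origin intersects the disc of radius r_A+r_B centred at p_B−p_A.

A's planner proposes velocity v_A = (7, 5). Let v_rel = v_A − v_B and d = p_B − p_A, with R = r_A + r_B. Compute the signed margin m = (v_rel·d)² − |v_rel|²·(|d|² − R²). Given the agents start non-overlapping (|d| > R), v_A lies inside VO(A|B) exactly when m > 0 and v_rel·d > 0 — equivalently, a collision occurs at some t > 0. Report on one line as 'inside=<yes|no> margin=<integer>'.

d = (3, -12),  |d|² = 153;  R = 2+4 = 6,  c = 153−6² = 117
v_rel = (1, 4),  |v_rel|² = 17;  v_rel·d = (1)·(3) + (4)·(-12) = -45
17·t² + 90·t + 117 = 0  ⇒  m = (-45)² − 17·117 = 36
m = 36 > 0,  v_rel·d = -45 < 0  ⇒  outside

inside=no margin=36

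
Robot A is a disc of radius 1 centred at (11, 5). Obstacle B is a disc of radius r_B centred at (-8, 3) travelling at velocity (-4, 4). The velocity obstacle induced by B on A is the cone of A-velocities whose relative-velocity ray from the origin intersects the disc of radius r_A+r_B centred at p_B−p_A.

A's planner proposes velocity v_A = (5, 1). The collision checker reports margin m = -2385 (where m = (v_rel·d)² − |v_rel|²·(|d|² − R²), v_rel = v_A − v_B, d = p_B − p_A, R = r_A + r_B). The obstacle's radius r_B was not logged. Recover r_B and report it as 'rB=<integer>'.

m = -2385
d = (-19, -2);  v_rel = (9, -3),  |v_rel|² = 90
v_rel×d = (9)·(-2) − (-3)·(-19) = -75
since m = R²·90 − (-75)²:  R² = (5625 + -2385) / 90 = 36
R = √36 = 6  ⇒  r_B = 6 − 1 = 5

rB=5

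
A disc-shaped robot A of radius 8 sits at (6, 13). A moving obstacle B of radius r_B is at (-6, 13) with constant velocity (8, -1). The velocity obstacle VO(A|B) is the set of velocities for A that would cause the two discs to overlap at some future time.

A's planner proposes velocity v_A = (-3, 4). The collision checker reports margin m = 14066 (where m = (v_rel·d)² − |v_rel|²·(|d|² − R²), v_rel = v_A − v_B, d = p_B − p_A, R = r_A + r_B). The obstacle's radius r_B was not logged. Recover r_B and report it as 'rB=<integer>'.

m = 14066
d = (-12, 0);  v_rel = (-11, 5),  |v_rel|² = 146
v_rel×d = (-11)·(0) − (5)·(-12) = 60
since m = R²·146 − 60²:  R² = (3600 + 14066) / 146 = 121
R = √121 = 11  ⇒  r_B = 11 − 8 = 3

rB=3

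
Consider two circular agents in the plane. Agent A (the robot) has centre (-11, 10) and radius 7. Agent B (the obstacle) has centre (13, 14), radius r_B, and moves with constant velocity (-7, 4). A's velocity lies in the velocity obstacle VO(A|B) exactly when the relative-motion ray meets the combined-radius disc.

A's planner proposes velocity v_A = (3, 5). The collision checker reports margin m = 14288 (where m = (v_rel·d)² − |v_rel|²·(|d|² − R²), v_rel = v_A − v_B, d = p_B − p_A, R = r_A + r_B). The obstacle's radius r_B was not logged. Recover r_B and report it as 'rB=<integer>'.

m = 14288
d = (24, 4);  v_rel = (10, 1),  |v_rel|² = 101
v_rel×d = (10)·(4) − (1)·(24) = 16
since m = R²·101 − 16²:  R² = (256 + 14288) / 101 = 144
R = √144 = 12  ⇒  r_B = 12 − 7 = 5

rB=5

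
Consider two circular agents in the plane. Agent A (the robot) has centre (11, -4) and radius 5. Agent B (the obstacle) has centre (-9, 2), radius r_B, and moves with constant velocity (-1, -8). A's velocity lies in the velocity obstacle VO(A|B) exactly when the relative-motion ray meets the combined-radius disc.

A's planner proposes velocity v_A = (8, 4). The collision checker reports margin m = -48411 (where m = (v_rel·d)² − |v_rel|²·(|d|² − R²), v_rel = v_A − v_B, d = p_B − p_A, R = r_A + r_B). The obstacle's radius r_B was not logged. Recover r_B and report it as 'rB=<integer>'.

m = -48411
d = (-20, 6);  v_rel = (9, 12),  |v_rel|² = 225
v_rel×d = (9)·(6) − (12)·(-20) = 294
since m = R²·225 − 294²:  R² = (86436 + -48411) / 225 = 169
R = √169 = 13  ⇒  r_B = 13 − 5 = 8

rB=8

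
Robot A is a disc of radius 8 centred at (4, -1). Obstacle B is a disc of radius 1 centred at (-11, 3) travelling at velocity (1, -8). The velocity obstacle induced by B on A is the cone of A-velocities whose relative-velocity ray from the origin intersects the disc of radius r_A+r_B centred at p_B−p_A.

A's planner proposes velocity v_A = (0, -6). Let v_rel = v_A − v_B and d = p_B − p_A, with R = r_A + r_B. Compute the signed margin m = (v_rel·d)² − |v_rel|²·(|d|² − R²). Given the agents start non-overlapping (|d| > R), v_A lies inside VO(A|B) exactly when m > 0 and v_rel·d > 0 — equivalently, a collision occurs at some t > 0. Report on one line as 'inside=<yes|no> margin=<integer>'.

d = (-15, 4),  |d|² = 241;  R = 8+1 = 9,  c = 241−9² = 160
v_rel = (-1, 2),  |v_rel|² = 5;  v_rel·d = (-1)·(-15) + (2)·(4) = 23
5·t² − 46·t + 160 = 0  ⇒  m = 23² − 5·160 = -271
m = -271 < 0,  v_rel·d = 23 > 0  ⇒  outside

inside=no margin=-271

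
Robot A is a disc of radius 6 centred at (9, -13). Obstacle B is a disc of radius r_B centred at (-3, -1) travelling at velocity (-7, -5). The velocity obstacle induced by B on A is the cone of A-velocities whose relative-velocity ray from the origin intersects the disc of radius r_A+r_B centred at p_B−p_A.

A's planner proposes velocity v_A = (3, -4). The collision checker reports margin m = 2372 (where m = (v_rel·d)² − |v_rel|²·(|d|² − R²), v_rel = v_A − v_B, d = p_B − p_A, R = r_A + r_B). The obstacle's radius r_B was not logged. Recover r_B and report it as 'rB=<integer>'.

m = 2372
d = (-12, 12);  v_rel = (10, 1),  |v_rel|² = 101
v_rel×d = (10)·(12) − (1)·(-12) = 132
since m = R²·101 − 132²:  R² = (17424 + 2372) / 101 = 196
R = √196 = 14  ⇒  r_B = 14 − 6 = 8

rB=8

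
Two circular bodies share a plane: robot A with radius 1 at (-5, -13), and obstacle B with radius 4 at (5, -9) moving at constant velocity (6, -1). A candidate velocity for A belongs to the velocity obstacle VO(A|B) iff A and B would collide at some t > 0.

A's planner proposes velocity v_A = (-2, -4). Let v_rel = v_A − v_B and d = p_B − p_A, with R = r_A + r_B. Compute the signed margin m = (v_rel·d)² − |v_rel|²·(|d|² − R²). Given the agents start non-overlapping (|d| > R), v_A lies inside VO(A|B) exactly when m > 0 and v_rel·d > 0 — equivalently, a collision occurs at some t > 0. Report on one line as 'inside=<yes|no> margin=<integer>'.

d = (10, 4),  |d|² = 116;  R = 1+4 = 5,  c = 116−5² = 91
v_rel = (-8, -3),  |v_rel|² = 73;  v_rel·d = (-8)·(10) + (-3)·(4) = -92
73·t² + 184·t + 91 = 0  ⇒  m = (-92)² − 73·91 = 1821
m = 1821 > 0,  v_rel·d = -92 < 0  ⇒  outside

inside=no margin=1821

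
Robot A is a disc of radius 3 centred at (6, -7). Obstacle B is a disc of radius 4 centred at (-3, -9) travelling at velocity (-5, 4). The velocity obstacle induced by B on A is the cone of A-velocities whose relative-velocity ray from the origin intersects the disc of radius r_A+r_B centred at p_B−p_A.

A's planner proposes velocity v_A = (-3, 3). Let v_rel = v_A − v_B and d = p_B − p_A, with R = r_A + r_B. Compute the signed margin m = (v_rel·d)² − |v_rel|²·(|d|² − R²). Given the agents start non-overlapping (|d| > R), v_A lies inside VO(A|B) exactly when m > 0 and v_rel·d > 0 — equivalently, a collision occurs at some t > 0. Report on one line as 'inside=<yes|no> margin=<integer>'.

d = (-9, -2),  |d|² = 85;  R = 3+4 = 7,  c = 85−7² = 36
v_rel = (2, -1),  |v_rel|² = 5;  v_rel·d = (2)·(-9) + (-1)·(-2) = -16
5·t² + 32·t + 36 = 0  ⇒  m = (-16)² − 5·36 = 76
m = 76 > 0,  v_rel·d = -16 < 0  ⇒  outside

inside=no margin=76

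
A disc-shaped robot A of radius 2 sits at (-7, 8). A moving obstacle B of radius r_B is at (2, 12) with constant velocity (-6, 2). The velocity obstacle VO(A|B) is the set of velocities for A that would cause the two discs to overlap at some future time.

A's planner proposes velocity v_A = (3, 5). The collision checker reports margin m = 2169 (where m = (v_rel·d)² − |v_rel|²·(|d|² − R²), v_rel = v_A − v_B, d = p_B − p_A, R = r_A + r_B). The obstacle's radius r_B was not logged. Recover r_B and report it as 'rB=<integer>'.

m = 2169
d = (9, 4);  v_rel = (9, 3),  |v_rel|² = 90
v_rel×d = (9)·(4) − (3)·(9) = 9
since m = R²·90 − 9²:  R² = (81 + 2169) / 90 = 25
R = √25 = 5  ⇒  r_B = 5 − 2 = 3

rB=3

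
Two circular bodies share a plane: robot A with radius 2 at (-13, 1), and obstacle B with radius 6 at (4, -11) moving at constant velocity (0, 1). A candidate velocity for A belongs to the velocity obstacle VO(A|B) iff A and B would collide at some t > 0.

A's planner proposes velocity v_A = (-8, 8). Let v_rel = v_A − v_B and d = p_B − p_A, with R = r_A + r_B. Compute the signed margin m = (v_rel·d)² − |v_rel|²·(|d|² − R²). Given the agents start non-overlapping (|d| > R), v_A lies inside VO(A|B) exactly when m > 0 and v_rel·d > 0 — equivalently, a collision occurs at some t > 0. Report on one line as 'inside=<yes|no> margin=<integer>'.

d = (17, -12),  |d|² = 433;  R = 2+6 = 8,  c = 433−8² = 369
v_rel = (-8, 7),  |v_rel|² = 113;  v_rel·d = (-8)·(17) + (7)·(-12) = -220
113·t² + 440·t + 369 = 0  ⇒  m = (-220)² − 113·369 = 6703
m = 6703 > 0,  v_rel·d = -220 < 0  ⇒  outside

inside=no margin=6703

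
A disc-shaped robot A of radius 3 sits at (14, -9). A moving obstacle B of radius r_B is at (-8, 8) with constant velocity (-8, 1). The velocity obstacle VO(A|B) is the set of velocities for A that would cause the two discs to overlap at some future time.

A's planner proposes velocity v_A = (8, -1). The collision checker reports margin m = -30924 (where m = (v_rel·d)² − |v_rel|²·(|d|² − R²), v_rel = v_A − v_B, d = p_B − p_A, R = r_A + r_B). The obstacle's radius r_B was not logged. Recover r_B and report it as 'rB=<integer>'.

m = -30924
d = (-22, 17);  v_rel = (16, -2),  |v_rel|² = 260
v_rel×d = (16)·(17) − (-2)·(-22) = 228
since m = R²·260 − 228²:  R² = (51984 + -30924) / 260 = 81
R = √81 = 9  ⇒  r_B = 9 − 3 = 6

rB=6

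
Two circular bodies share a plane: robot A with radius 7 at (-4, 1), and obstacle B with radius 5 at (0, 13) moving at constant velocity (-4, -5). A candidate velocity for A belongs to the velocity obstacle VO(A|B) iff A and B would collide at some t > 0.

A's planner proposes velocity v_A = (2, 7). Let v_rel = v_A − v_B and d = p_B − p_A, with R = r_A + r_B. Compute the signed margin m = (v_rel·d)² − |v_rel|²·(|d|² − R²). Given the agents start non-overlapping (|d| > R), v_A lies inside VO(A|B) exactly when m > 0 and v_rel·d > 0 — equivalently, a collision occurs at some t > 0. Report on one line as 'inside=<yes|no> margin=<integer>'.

d = (4, 12),  |d|² = 160;  R = 7+5 = 12,  c = 160−12² = 16
v_rel = (6, 12),  |v_rel|² = 180;  v_rel·d = (6)·(4) + (12)·(12) = 168
180·t² − 336·t + 16 = 0  ⇒  m = 168² − 180·16 = 25344
m = 25344 > 0,  v_rel·d = 168 > 0  ⇒  inside

inside=yes margin=25344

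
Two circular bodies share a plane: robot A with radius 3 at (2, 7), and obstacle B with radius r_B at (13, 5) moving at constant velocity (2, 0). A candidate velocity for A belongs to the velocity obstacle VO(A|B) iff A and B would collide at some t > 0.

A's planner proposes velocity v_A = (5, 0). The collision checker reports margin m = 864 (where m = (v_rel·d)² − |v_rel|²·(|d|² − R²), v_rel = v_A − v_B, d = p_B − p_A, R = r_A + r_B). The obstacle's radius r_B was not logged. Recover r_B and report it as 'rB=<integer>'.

m = 864
d = (11, -2);  v_rel = (3, 0),  |v_rel|² = 9
v_rel×d = (3)·(-2) − (0)·(11) = -6
since m = R²·9 − (-6)²:  R² = (36 + 864) / 9 = 100
R = √100 = 10  ⇒  r_B = 10 − 3 = 7

rB=7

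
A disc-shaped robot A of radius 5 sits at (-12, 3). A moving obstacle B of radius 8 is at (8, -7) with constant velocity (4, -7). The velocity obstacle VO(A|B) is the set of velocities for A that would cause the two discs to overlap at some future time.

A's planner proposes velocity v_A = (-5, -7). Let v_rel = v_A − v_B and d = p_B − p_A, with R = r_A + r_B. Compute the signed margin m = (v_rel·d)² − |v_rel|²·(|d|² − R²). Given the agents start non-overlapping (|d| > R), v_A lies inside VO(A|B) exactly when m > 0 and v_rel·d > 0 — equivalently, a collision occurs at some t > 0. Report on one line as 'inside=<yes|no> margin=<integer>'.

d = (20, -10),  |d|² = 500;  R = 5+8 = 13,  c = 500−13² = 331
v_rel = (-9, 0),  |v_rel|² = 81;  v_rel·d = (-9)·(20) + (0)·(-10) = -180
81·t² + 360·t + 331 = 0  ⇒  m = (-180)² − 81·331 = 5589
m = 5589 > 0,  v_rel·d = -180 < 0  ⇒  outside

inside=no margin=5589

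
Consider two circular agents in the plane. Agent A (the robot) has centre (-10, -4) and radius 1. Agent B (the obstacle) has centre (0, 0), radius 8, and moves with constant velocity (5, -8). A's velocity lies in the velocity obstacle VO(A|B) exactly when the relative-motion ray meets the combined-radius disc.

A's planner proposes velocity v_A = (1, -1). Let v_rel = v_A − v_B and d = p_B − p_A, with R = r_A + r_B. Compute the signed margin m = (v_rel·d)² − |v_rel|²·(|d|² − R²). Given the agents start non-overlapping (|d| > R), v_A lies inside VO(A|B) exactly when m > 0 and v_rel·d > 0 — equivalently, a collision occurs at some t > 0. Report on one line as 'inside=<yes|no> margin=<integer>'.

d = (10, 4),  |d|² = 116;  R = 1+8 = 9,  c = 116−9² = 35
v_rel = (-4, 7),  |v_rel|² = 65;  v_rel·d = (-4)·(10) + (7)·(4) = -12
65·t² + 24·t + 35 = 0  ⇒  m = (-12)² − 65·35 = -2131
m = -2131 < 0,  v_rel·d = -12 < 0  ⇒  outside

inside=no margin=-2131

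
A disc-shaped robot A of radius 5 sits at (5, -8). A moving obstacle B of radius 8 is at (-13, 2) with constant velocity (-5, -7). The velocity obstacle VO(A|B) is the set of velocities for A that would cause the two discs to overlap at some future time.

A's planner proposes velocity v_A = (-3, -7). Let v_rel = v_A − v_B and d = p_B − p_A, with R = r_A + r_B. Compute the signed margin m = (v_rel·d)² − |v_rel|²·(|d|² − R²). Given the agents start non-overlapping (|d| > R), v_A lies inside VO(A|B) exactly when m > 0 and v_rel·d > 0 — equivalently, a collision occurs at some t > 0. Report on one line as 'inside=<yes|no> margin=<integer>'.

d = (-18, 10),  |d|² = 424;  R = 5+8 = 13,  c = 424−13² = 255
v_rel = (2, 0),  |v_rel|² = 4;  v_rel·d = (2)·(-18) + (0)·(10) = -36
4·t² + 72·t + 255 = 0  ⇒  m = (-36)² − 4·255 = 276
m = 276 > 0,  v_rel·d = -36 < 0  ⇒  outside

inside=no margin=276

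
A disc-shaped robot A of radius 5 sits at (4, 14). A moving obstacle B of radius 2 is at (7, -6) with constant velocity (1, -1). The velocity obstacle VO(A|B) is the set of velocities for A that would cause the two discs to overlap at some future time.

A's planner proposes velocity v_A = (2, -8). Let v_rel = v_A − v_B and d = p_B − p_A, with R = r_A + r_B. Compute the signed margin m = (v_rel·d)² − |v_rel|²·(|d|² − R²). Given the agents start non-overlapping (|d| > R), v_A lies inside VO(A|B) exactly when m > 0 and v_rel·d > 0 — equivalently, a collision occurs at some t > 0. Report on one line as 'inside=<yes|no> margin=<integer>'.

d = (3, -20),  |d|² = 409;  R = 5+2 = 7,  c = 409−7² = 360
v_rel = (1, -7),  |v_rel|² = 50;  v_rel·d = (1)·(3) + (-7)·(-20) = 143
50·t² − 286·t + 360 = 0  ⇒  m = 143² − 50·360 = 2449
m = 2449 > 0,  v_rel·d = 143 > 0  ⇒  inside

inside=yes margin=2449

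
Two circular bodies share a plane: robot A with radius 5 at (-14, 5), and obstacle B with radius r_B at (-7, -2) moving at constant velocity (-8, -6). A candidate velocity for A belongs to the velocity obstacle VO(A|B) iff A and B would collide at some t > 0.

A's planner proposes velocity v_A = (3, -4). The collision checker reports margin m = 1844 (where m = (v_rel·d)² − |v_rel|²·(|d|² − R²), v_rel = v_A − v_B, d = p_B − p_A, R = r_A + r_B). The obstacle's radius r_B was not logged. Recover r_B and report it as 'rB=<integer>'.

m = 1844
d = (7, -7);  v_rel = (11, 2),  |v_rel|² = 125
v_rel×d = (11)·(-7) − (2)·(7) = -91
since m = R²·125 − (-91)²:  R² = (8281 + 1844) / 125 = 81
R = √81 = 9  ⇒  r_B = 9 − 5 = 4

rB=4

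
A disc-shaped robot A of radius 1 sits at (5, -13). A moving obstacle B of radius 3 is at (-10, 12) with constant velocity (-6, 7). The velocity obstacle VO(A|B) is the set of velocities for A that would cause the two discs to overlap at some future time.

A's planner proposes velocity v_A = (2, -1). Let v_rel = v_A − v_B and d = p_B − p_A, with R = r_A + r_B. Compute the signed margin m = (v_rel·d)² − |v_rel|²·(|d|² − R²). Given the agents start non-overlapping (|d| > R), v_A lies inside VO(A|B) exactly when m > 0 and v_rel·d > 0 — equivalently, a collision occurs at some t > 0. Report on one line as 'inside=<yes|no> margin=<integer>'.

d = (-15, 25),  |d|² = 850;  R = 1+3 = 4,  c = 850−4² = 834
v_rel = (8, -8),  |v_rel|² = 128;  v_rel·d = (8)·(-15) + (-8)·(25) = -320
128·t² + 640·t + 834 = 0  ⇒  m = (-320)² − 128·834 = -4352
m = -4352 < 0,  v_rel·d = -320 < 0  ⇒  outside

inside=no margin=-4352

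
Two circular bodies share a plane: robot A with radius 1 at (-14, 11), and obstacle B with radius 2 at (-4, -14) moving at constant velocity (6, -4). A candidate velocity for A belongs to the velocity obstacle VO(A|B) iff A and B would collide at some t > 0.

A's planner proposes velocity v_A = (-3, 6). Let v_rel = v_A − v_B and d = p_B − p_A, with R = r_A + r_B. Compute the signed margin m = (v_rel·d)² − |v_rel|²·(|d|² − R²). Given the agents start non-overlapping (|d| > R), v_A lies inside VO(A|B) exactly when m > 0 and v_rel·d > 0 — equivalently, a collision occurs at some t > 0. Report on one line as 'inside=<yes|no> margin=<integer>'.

d = (10, -25),  |d|² = 725;  R = 1+2 = 3,  c = 725−3² = 716
v_rel = (-9, 10),  |v_rel|² = 181;  v_rel·d = (-9)·(10) + (10)·(-25) = -340
181·t² + 680·t + 716 = 0  ⇒  m = (-340)² − 181·716 = -13996
m = -13996 < 0,  v_rel·d = -340 < 0  ⇒  outside

inside=no margin=-13996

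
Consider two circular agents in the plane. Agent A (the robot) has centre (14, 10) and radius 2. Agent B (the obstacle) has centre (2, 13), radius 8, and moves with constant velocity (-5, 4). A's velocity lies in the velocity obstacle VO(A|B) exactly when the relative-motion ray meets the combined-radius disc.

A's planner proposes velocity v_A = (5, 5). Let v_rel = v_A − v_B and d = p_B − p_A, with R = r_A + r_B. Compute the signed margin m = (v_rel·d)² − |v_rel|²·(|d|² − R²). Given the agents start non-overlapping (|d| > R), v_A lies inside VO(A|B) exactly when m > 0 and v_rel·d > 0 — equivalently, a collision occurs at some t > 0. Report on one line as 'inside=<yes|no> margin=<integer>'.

d = (-12, 3),  |d|² = 153;  R = 2+8 = 10,  c = 153−10² = 53
v_rel = (10, 1),  |v_rel|² = 101;  v_rel·d = (10)·(-12) + (1)·(3) = -117
101·t² + 234·t + 53 = 0  ⇒  m = (-117)² − 101·53 = 8336
m = 8336 > 0,  v_rel·d = -117 < 0  ⇒  outside

inside=no margin=8336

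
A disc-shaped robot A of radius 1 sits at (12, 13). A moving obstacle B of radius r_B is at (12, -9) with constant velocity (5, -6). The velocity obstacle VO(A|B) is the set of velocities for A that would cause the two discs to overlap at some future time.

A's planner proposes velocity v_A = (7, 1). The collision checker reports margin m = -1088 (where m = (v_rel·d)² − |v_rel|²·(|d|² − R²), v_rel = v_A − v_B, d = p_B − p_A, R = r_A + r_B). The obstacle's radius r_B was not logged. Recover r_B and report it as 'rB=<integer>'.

m = -1088
d = (0, -22);  v_rel = (2, 7),  |v_rel|² = 53
v_rel×d = (2)·(-22) − (7)·(0) = -44
since m = R²·53 − (-44)²:  R² = (1936 + -1088) / 53 = 16
R = √16 = 4  ⇒  r_B = 4 − 1 = 3

rB=3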